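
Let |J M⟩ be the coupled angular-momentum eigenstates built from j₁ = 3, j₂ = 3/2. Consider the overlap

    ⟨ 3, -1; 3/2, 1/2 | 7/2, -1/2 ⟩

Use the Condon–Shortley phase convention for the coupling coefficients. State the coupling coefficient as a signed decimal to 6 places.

√[8·1!5!2!/9! · 2!4!2!1!3!4!] = √(512/7)
  +(−1)^0/∏(0,1,4,2,1,0)! = 1/48  (running 1/48)
  +(−1)^1/∏(1,0,3,1,2,1)! = -1/12  (running -1/16)
⟨..|..⟩ = √(512/7)·(-1/16) = -0.534522

-0.534522  (= −√(2/7))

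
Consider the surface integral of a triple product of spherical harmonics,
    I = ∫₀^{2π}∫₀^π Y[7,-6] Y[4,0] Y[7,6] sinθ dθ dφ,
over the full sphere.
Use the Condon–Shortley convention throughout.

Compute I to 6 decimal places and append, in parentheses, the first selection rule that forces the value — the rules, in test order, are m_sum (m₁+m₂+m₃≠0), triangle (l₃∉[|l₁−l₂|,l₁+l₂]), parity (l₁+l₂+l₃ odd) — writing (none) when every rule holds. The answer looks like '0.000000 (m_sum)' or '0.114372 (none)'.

Checks pass: Σm=0; 18 even; l₃=7∈[3,11].
(2·7+1)(2·4+1)(2·7+1) = 2025
Δ: 4! 10! 4! / 19! → 1/58198140
sum: t=0:+1/17418240 t=1:−1/622080 t=2:+1/230400 t=3:−1/622080 t=4:+1/17418240 = 1/806400
3j²(7 4 7; 0 0 0) = Δ·Π!·Σ² = 2268/230945  (sign -1)
sum: t=3:−1/130636800 t=4:+1/209018880 = -1/348364800
3j²(7 4 7; -6 0 6) = Δ·Π!·Σ² = 143/45220  (sign +1)
combine: 4πI² = 2025·2268/230945·143/45220 = 6561/104329
take √, sign -1: I = -0.07074204
No selection rule forces the value: the integral is nonzero (none).

-0.070742 (none)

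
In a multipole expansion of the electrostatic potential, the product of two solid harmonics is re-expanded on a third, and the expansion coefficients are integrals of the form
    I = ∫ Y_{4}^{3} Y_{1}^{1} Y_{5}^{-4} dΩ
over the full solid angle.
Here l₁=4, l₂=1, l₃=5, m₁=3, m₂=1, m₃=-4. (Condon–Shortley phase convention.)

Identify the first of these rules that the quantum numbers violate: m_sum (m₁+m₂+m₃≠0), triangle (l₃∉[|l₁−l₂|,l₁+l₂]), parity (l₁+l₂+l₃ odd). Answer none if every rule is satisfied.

Σmᵢ = 0  ✓
l₃∈[|l₁−l₂|,l₁+l₂]=[3,5], have l₃=5  ✓
Σlᵢ = 10 ⇒ even  ✓

none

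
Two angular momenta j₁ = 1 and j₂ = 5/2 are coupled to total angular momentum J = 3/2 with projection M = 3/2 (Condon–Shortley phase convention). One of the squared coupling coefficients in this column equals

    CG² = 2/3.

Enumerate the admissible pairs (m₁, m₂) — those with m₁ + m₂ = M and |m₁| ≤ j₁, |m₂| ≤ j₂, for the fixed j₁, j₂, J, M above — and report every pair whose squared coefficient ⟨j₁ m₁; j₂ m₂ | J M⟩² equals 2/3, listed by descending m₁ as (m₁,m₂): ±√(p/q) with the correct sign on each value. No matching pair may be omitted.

(-1,5/2): +√(2/3)

Admissible pairs with m₁+m₂ = M = 3/2: (-1,5/2), (0,3/2), (1,1/2)
  (m₁,m₂)=(1,1/2): CG² = 1/15, CG = +√(1/15)
  (m₁,m₂)=(0,3/2): CG² = 4/15, CG = −√(4/15)
  (m₁,m₂)=(-1,5/2): CG² = 2/3, CG = +√(2/3)   ← matches the target
Pairs with CG² = 2/3: (-1,5/2): +√(2/3)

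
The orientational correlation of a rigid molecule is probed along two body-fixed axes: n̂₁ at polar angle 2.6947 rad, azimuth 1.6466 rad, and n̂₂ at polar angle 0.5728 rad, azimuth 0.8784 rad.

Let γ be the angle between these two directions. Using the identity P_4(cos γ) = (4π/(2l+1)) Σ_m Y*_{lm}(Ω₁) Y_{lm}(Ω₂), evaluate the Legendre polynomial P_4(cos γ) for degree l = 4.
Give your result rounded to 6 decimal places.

-0.399747

Addition theorem: P_4(cos γ) = (4π/9) Σ_m Y*_{lm}(Ω₁) Y_{lm}(Ω₂), m = −4…4:
  term(m=-4) = -0.000588+0.000041i   from Y*(Ω₁)=+0.014732+0.004609i, Y(Ω₂)=-0.035574+0.013880i
  term(m=-3) = +0.010218-0.011331i   from Y*(Ω₁)=-0.020540+0.088761i, Y(Ω₂)=-0.146452-0.081227i
  term(m=-2) = +0.003907+0.113553i   from Y*(Ω₁)=-0.289823-0.044279i, Y(Ω₂)=-0.071668-0.380853i
  term(m=-1) = -0.149538-0.144481i   from Y*(Ω₁)=+0.037597-0.495025i, Y(Ω₂)=+0.267382-0.322390i
  term(m=+0) = -0.014295+0.000000i   from Y*(Ω₁)=+0.185145-0.000000i, Y(Ω₂)=-0.077211+0.000000i
  term(m=+1) = -0.149538+0.144481i   from Y*(Ω₁)=-0.037597-0.495025i, Y(Ω₂)=-0.267382-0.322390i
  term(m=+2) = +0.003907-0.113553i   from Y*(Ω₁)=-0.289823+0.044279i, Y(Ω₂)=-0.071668+0.380853i
  term(m=+3) = +0.010218+0.011331i   from Y*(Ω₁)=+0.020540+0.088761i, Y(Ω₂)=+0.146452-0.081227i
  term(m=+4) = -0.000588-0.000041i   from Y*(Ω₁)=+0.014732-0.004609i, Y(Ω₂)=-0.035574-0.013880i
Total Σ_m = -0.286297-0.000000i. Multiply by 1.396263: -0.399747-0.000000i. P_4(cos γ) = -0.399747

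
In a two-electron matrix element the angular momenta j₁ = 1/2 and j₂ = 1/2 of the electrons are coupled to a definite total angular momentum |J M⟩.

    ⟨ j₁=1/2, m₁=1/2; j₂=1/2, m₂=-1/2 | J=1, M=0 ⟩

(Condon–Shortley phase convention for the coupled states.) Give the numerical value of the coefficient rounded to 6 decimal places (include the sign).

√[3·0!1!1!/3! · 1!0!0!1!1!1!] = √(1/2)
  +(−1)^0/∏(0,0,0,0,1,1)! = 1  (running 1)
⟨..|..⟩ = √(1/2)·(1) = +0.707107

+0.707107  (= +√(1/2))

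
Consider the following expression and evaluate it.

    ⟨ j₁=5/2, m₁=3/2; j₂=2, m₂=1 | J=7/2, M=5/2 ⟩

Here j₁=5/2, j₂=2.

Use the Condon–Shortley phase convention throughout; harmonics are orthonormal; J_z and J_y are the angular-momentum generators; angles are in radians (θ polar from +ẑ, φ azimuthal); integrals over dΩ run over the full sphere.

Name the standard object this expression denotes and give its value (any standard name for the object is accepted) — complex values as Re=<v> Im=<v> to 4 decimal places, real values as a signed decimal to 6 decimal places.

This is a Clebsch–Gordan (vector-coupling) coefficient.
j₁+j₂−J=1  J+j₁−j₂=4  J−j₁+j₂=3  j₁+j₂+J+1=9
(j₁±m₁, j₂±m₂, J±M) = (4,1,3,1,6,1)
P² = 2304/7
sum k=0..1:
  [0] +1/36 = 1/36
  [1] −1/48 = -1/48
S = 1/144
C² = P²·S² = 1/63 ; C = +0.125988

Clebsch–Gordan coefficient, +√(1/63) ≈ +0.125988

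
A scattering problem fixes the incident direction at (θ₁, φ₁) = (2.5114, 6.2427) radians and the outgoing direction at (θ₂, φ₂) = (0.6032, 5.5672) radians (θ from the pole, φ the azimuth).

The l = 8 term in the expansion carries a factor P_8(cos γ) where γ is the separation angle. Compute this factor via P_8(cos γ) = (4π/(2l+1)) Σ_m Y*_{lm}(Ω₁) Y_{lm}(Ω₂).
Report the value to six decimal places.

-0.262855

Addition theorem: P_8(cos γ) = (4π/17) Σ_m Y*_{lm}(Ω₁) Y_{lm}(Ω₂), m = −8…8:
  [-8]  conj(Y_{8,-8})(Ω₁) = (0.007107, -0.002386) ; Y_{8,-8}(Ω₂) = (0.004697, -0.002914) ; Δ = (0.000026, -0.000032)
  [-7]  conj(Y_{8,-7})(Ω₁) = (-0.039471, 0.011495) ; Y_{8,-7}(Ω₂) = (0.009471, -0.030670) ; Δ = (-0.000021, 0.001319)
  [-6]  conj(Y_{8,-6})(Ω₁) = (0.134518, -0.033334) ; Y_{8,-6}(Ω₂) = (-0.046551, -0.105234) ; Δ = (-0.009770, -0.012604)
  [-5]  conj(Y_{8,-5})(Ω₁) = (-0.310590, 0.063745) ; Y_{8,-5}(Ω₂) = (-0.255506, -0.119768) ; Δ = (0.086992, 0.020911)
  [-4]  conj(Y_{8,-4})(Ω₁) = (0.471992, -0.077110) ; Y_{8,-4}(Ω₂) = (-0.446868, 0.127363) ; Δ = (-0.201097, 0.094573)
  [-3]  conj(Y_{8,-3})(Ω₁) = (-0.379185, 0.046282) ; Y_{8,-3}(Ω₂) = (-0.236799, 0.363681) ; Δ = (0.072959, -0.148862)
  [-2]  conj(Y_{8,-2})(Ω₁) = (-0.068981, 0.005598) ; Y_{8,-2}(Ω₂) = (0.003079, 0.022039) ; Δ = (-0.000336, -0.001503)
  [-1]  conj(Y_{8,-1})(Ω₁) = (0.415945, -0.016849) ; Y_{8,-1}(Ω₂) = (-0.306269, -0.266451) ; Δ = (-0.131881, -0.105669)
  [+0]  conj(Y_{8,0})(Ω₁) = (-0.066280, -0.000000) ; Y_{8,0}(Ω₂) = (-0.160847, 0.000000) ; Δ = (0.010661, 0.000000)
  [+1]  conj(Y_{8,1})(Ω₁) = (-0.415945, -0.016849) ; Y_{8,1}(Ω₂) = (0.306269, -0.266451) ; Δ = (-0.131881, 0.105669)
  [+2]  conj(Y_{8,2})(Ω₁) = (-0.068981, -0.005598) ; Y_{8,2}(Ω₂) = (0.003079, -0.022039) ; Δ = (-0.000336, 0.001503)
  [+3]  conj(Y_{8,3})(Ω₁) = (0.379185, 0.046282) ; Y_{8,3}(Ω₂) = (0.236799, 0.363681) ; Δ = (0.072959, 0.148862)
  [+4]  conj(Y_{8,4})(Ω₁) = (0.471992, 0.077110) ; Y_{8,4}(Ω₂) = (-0.446868, -0.127363) ; Δ = (-0.201097, -0.094573)
  [+5]  conj(Y_{8,5})(Ω₁) = (0.310590, 0.063745) ; Y_{8,5}(Ω₂) = (0.255506, -0.119768) ; Δ = (0.086992, -0.020911)
  [+6]  conj(Y_{8,6})(Ω₁) = (0.134518, 0.033334) ; Y_{8,6}(Ω₂) = (-0.046551, 0.105234) ; Δ = (-0.009770, 0.012604)
  [+7]  conj(Y_{8,7})(Ω₁) = (0.039471, 0.011495) ; Y_{8,7}(Ω₂) = (-0.009471, -0.030670) ; Δ = (-0.000021, -0.001319)
  [+8]  conj(Y_{8,8})(Ω₁) = (0.007107, 0.002386) ; Y_{8,8}(Ω₂) = (0.004697, 0.002914) ; Δ = (0.000026, 0.000032)
Σ over m = (-0.355595, -0.000000); ×(4π/17) → (-0.262855, -0.000000). Real part: -0.262855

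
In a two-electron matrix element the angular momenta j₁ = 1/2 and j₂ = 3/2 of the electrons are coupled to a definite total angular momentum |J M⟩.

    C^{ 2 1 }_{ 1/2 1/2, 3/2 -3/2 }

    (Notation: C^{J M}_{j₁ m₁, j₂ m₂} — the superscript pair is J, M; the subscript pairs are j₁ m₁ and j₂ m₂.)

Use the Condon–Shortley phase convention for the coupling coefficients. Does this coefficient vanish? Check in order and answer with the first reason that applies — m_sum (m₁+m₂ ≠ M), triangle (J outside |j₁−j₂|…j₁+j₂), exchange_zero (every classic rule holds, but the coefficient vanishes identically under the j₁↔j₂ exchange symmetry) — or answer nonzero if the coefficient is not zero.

m-sum: m₁+m₂ = 1/2+(-3/2) = -1, M = 1  ✗ ⇒ coefficient is 0

m_sum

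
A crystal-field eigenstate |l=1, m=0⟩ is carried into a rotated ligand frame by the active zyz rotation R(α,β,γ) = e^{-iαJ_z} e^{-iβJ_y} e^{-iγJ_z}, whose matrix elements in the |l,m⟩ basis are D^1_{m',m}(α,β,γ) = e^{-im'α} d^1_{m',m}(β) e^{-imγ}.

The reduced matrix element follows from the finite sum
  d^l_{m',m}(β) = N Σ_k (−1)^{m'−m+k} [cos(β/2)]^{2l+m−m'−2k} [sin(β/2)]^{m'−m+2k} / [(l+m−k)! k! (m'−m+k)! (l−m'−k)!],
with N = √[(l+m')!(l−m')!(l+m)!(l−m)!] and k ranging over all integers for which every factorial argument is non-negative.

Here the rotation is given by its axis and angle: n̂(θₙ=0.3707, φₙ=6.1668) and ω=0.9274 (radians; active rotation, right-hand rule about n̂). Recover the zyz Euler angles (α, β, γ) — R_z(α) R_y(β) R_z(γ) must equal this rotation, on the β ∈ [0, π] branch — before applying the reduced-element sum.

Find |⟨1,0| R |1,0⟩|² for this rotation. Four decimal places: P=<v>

Axis–angle → zyz. n̂ = (sinθₙcosφₙ, sinθₙsinφₙ, cosθₙ) = (+0.359817, -0.042068, +0.932074), ω = 0.9274.
R = I cosω + sinω [n̂]ₓ + (1−cosω) n̂n̂ᵀ gives
  R = [+0.651714, -0.751774, +0.100522; +0.739662, +0.600624, -0.303564; +0.167835, +0.272189, +0.947494]
β = atan2(√(R₁₃²+R₂₃²), R₃₃) = 0.325491; α = atan2(R₂₃, R₁₃) mod 2π = 5.032164; γ = atan2(R₃₂, −R₃₁) mod 2π = 2.123342
Split into d^1_{0,0}(β=0.3255) × two z-phases.
With c≡cos(β/2)=0.986786 and s≡sin(β/2)=0.162028, N=[1·1·1·1]^{1/2}=1.000000
Admissible k: 0..1 (factorial args all ≥0)
  k=0: (−1)^0·1.0000/(1)·0.9868^2·0.1620^0 = +0.973747
  k=1: (−1)^1·1.0000/(1)·0.9868^0·0.1620^2 = -0.026253
d^1_{0,0}(0.3255) = +0.973747 -0.026253 = +0.947494
|D^1_{0,0}|² = |d^1_{0,0}(β)|² = (+0.947494)² = 0.897744 (the z-rotation phases have unit modulus)

P=0.8977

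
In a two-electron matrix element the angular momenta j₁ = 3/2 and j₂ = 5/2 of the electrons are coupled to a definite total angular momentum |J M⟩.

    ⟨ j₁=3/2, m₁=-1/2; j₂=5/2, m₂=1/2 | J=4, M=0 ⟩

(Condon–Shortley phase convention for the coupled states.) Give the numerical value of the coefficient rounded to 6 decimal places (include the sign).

+0.654654  (= +√(3/7))

√[9·0!3!5!/9! · 1!2!3!2!4!4!] = √(1728/7)
  +(−1)^0/∏(0,0,2,3,1,2)! = 1/24  (running 1/24)
⟨..|..⟩ = √(1728/7)·(1/24) = +0.654654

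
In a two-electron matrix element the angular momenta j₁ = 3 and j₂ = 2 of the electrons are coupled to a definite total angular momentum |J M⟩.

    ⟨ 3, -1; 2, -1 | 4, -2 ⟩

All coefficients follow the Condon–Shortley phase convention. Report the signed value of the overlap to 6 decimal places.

+0.188982

triangle: 1!·5!·3!/10! = 720/3628800
(j±m)!: 2!·4!·1!·3!·2!·6! = 414720
prefactor² = (2J+1)·Δ·N² = 5184/7
  k=0: +1/(0!·1!·4!·1!·1!·2!) = 1/48
  k=1: −1/(1!·0!·3!·0!·2!·3!) = -1/72
Σ = 1/144  ⇒  CG² = 5184/7·(1/144)² = 1/28
CG = +√(1/28) = +0.188982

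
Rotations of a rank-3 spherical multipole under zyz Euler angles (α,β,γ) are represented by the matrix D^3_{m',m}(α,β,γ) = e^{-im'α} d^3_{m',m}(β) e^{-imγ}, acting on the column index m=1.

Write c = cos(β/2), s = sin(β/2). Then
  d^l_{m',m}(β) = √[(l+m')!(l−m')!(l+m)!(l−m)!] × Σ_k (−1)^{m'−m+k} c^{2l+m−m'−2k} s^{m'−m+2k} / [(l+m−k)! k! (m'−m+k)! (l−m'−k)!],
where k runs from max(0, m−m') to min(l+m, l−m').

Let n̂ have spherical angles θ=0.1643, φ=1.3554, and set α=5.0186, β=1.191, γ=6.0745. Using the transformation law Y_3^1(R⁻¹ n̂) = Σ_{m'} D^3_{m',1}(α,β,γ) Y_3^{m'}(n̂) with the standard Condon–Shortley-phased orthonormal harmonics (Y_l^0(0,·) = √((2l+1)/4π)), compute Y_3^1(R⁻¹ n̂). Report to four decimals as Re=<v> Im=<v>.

Need the full column D^3_{m',1} for m'=−3..3 at α=5.0186, β=1.1910, γ=6.0745.
cos(β/2)=0.827868, sin(β/2)=0.560923
d^3_{-3,1}: single k=4 term ⇒ +0.262773;  D = -0.237353+0.112751i
d^3_{-2,1}: k∈[3..4] ⇒ +0.633319 -0.145371 = +0.487949;  D = -0.332494-0.357130i
d^3_{-1,1}: k∈[2..4] ⇒ +0.886752 -0.542781 +0.031147 = +0.375118;  D = +0.184725-0.326482i
d^3_{0,1}: k∈[1..3] ⇒ +0.755613 -1.040650 +0.159245 = -0.125791;  D = -0.123062-0.026061i
d^3_{1,1}: k∈[0..2] ⇒ +0.321934 -1.182336 +0.407086 = -0.453316;  D = -0.044140-0.451162i
d^3_{2,1}: k∈[0..1] ⇒ -0.689777 +0.633319 = -0.056458;  D = +0.051919-0.022180i
d^3_{3,1}: single k=0 term ⇒ +0.572396;  D = -0.373084-0.434103i
Y_3^{m'}(θ=0.1643,φ=1.3554) and Σ D·Y over m':
  (-0.2374+0.1128i)·(-0.0011+0.0015i)  (-0.3325-0.3571i)·(-0.0245-0.0113i)  (+0.1847-0.3265i)·(+0.0437-0.1996i)  (-0.1231-0.0261i)·(+0.6871+0.0000i)  (-0.0441-0.4512i)·(-0.0437-0.1996i)  (+0.0519-0.0222i)·(-0.0245+0.0113i)  (-0.3731-0.4341i)·(+0.0011+0.0015i)
Y_3^1(R⁻¹ n̂) = -0.226384-0.028391i

Re=-0.2264 Im=-0.0284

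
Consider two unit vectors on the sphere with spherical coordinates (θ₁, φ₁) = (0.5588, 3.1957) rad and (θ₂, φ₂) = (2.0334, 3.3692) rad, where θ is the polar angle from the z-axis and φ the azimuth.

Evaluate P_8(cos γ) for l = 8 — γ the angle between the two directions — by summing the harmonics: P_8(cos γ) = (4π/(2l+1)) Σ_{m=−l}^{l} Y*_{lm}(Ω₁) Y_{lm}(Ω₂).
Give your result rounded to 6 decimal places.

Addition theorem: P_8(cos γ) = (4π/17) Σ_m Y*_{lm}(Ω₁) Y_{lm}(Ω₂), m = −8…8:
  m=-8: Y*=(0.002921, 0.001350)  Y=(-0.052463, -0.205408)  product (0.000124, -0.000671)
  m=-7: Y*=(-0.019123, -0.007610)  Y=(-0.009495, -0.422791)  product (-0.003036, 0.008157)
  m=-6: Y*=(0.077511, 0.026086)  Y=(0.078275, -0.376180)  product (0.015880, -0.027116)
  m=-5: Y*=(-0.216614, -0.060075)  Y=(-0.001093, 0.002367)  product (0.000379, -0.000447)
  m=-4: Y*=(0.415125, 0.091275)  Y=(-0.212928, 0.274147)  product (-0.113415, 0.094370)
  m=-3: Y*=(-0.486310, -0.079640)  Y=(-0.136819, 0.111280)  product (0.075399, -0.043220)
  m=-2: Y*=(0.175762, 0.019095)  Y=(0.238925, -0.116955)  product (0.044227, -0.015994)
  m=-1: Y*=(0.342820, 0.018567)  Y=(0.228618, -0.052953)  product (0.079358, -0.013908)
  m=+0: Y*=(-0.303740, -0.000000)  Y=(-0.234710, 0.000000)  product (0.071291, 0.000000)
  m=+1: Y*=(-0.342820, 0.018567)  Y=(-0.228618, -0.052953)  product (0.079358, 0.013908)
  m=+2: Y*=(0.175762, -0.019095)  Y=(0.238925, 0.116955)  product (0.044227, 0.015994)
  m=+3: Y*=(0.486310, -0.079640)  Y=(0.136819, 0.111280)  product (0.075399, 0.043220)
  m=+4: Y*=(0.415125, -0.091275)  Y=(-0.212928, -0.274147)  product (-0.113415, -0.094370)
  m=+5: Y*=(0.216614, -0.060075)  Y=(0.001093, 0.002367)  product (0.000379, 0.000447)
  m=+6: Y*=(0.077511, -0.026086)  Y=(0.078275, 0.376180)  product (0.015880, 0.027116)
  m=+7: Y*=(0.019123, -0.007610)  Y=(0.009495, -0.422791)  product (-0.003036, -0.008157)
  m=+8: Y*=(0.002921, -0.001350)  Y=(-0.052463, 0.205408)  product (0.000124, 0.000671)
Total Σ_m = (0.269124, -0.000000). Multiply by 0.739198: (0.198936, -0.000000). P_8(cos γ) = 0.198936

0.198936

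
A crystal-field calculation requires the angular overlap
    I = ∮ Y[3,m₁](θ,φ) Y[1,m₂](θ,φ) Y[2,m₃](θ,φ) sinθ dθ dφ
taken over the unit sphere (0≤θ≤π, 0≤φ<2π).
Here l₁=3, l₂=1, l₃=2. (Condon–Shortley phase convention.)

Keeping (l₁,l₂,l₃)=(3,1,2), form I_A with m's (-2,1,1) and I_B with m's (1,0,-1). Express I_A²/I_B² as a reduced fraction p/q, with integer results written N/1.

Shared (l₁,l₂,l₃)=(3,1,2): N and (l;000)² cancel in I_A²/I_B².
A: Δ = 2!·4!·0!/7! = 1/105; Racah Σ t=2..2: t=2:+1/12 = 1/12; ⇒ 3j(3 1 2; -2 1 1)² = 2/21, sgn -1
B: Δ = 2!·4!·0!/7! = 1/105; Racah Σ t=1..1: t=1:−1/6 = -1/6; ⇒ 3j(3 1 2; 1 0 -1)² = 8/105, sgn +1
I_A²/I_B² = (2/21)/(8/105) = 5/4

5/4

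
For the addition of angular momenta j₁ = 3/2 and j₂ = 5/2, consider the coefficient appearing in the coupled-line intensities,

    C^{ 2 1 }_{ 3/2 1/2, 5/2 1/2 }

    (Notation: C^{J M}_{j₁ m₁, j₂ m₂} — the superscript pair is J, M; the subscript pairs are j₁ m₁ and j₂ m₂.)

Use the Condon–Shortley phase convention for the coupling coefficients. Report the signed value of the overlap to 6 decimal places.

triangle: 2!×1!×3!/7! = 12/5040
(j±m)!: 2!×1!×3!×2!×3!×1! = 144
prefactor² = (2J+1)×Δ×N² = 12/7
  k=0: +1/(0!×2!×1!×3!×0!×0!) = 1/12
  k=1: −1/(1!×1!×0!×2!×1!×1!) = -1/2
Σ = -5/12  ⇒  CG² = 12/7×(-5/12)² = 25/84
CG = −√(25/84) = -0.545545

−√(25/84) = -0.545545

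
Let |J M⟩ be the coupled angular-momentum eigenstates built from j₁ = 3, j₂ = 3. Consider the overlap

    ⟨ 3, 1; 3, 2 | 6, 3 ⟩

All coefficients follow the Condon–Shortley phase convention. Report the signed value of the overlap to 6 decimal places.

+√(9/22) = +0.639602

√[13·0!6!6!/13! · 4!2!5!1!9!3!] = √(149299200/11)
  +(−1)^0/∏(0,0,2,5,4,1)! = 1/5760  (running 1/5760)
⟨..|..⟩ = √(149299200/11)·(1/5760) = +0.639602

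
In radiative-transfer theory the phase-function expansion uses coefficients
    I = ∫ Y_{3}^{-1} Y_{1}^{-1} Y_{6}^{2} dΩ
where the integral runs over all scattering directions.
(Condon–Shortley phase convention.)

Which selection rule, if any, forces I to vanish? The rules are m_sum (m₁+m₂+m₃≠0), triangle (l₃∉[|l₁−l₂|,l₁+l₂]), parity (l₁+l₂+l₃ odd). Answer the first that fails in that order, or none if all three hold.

triangle

azimuthal sum: -1 − 1 + 2 = 0  ✓
l₃ must lie in [2,4]; have l₃=6  ✗
L = 3 + 1 + 6 = 10 (even)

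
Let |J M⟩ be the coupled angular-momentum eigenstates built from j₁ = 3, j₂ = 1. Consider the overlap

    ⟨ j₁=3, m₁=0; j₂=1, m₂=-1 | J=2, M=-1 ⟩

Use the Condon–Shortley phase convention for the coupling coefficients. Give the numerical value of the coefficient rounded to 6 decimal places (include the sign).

√[5·2!4!0!/7! · 3!3!0!2!1!3!] = √(144/7)
  +(−1)^0/∏(0,2,3,0,1,0)! = 1/12  (running 1/12)
⟨..|..⟩ = √(144/7)·(1/12) = +0.377964

+0.377964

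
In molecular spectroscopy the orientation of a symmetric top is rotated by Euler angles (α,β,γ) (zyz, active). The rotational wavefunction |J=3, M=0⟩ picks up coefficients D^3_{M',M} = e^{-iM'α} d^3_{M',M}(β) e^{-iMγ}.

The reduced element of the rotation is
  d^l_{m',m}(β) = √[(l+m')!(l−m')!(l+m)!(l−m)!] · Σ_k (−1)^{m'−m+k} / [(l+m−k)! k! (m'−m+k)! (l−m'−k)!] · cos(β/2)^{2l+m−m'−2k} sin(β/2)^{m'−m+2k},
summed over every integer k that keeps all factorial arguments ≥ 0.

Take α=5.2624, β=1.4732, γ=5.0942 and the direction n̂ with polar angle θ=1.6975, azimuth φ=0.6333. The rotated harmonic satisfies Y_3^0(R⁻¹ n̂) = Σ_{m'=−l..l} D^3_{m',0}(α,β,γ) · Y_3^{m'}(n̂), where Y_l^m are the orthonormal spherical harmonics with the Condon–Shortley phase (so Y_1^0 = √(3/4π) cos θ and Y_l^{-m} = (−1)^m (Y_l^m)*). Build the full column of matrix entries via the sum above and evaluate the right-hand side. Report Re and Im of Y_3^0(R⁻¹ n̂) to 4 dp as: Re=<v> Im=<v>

Re=0.1042 Im=0.0000

Need the full column D^3_{m',0} for m'=−3..3 at α=5.2624, β=1.4732, γ=5.0942.
cos(β/2)=0.740757, sin(β/2)=0.671773
d^3_{-3,0}: single k=3 term ⇒ +0.551074;  D = -0.549345-0.043620i
d^3_{-2,0}: k∈[2..3] ⇒ +0.744233 -0.612072 = +0.132160;  D = -0.059945-0.117784i
d^3_{-1,0}: k∈[1..3] ⇒ +0.519029 -1.280581 +0.351059 = -0.410493;  D = -0.214563+0.349953i
d^3_{0,0}: k∈[0..3] ⇒ +0.165217 -1.222899 +1.005737 -0.091904 = -0.143849;  D = -0.143849+0.000000i
d^3_{1,0}: k∈[0..2] ⇒ -0.519029 +1.280581 -0.351059 = +0.410493;  D = +0.214563+0.349953i
d^3_{2,0}: k∈[0..1] ⇒ +0.744233 -0.612072 = +0.132160;  D = -0.059945+0.117784i
d^3_{3,0}: single k=0 term ⇒ -0.551074;  D = +0.549345-0.043620i
Y_3^{m'}(θ=1.6975,φ=0.6333) and Σ D·Y over m':
  (-0.5493-0.0436i)·(-0.1316-0.3854i)  (-0.0599-0.1178i)·(-0.0381+0.1212i)  (-0.2146+0.3500i)·(-0.2378+0.1746i)  (-0.1438+0.0000i)·(+0.1377+0.0000i)  (+0.2146+0.3500i)·(+0.2378+0.1746i)  (-0.0599+0.1178i)·(-0.0381-0.1212i)  (+0.5493-0.0436i)·(+0.1316-0.3854i)
Y_3^0(R⁻¹ n̂) = +0.104163+0.000000i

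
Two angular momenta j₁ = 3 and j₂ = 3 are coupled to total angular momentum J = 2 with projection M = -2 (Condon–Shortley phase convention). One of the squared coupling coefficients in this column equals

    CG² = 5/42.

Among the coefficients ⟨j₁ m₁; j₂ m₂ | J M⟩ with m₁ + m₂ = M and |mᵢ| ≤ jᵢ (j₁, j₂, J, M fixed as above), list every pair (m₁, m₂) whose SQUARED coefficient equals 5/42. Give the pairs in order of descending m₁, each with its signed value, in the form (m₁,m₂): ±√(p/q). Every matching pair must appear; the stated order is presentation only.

Admissible pairs with m₁+m₂ = M = -2: (-3,1), (-2,0), (-1,-1), (0,-2), (1,-3)
  (m₁,m₂)=(1,-3): CG² = 5/42, CG = +√(5/42)   ← matches the target
  (m₁,m₂)=(0,-2): CG² = 5/21, CG = −√(5/21)
  (m₁,m₂)=(-1,-1): CG² = 2/7, CG = +√(2/7)
  (m₁,m₂)=(-2,0): CG² = 5/21, CG = −√(5/21)
  (m₁,m₂)=(-3,1): CG² = 5/42, CG = +√(5/42)   ← matches the target
Pairs with CG² = 5/42: (1,-3): +√(5/42); (-3,1): +√(5/42)

(1,-3): +√(5/42); (-3,1): +√(5/42)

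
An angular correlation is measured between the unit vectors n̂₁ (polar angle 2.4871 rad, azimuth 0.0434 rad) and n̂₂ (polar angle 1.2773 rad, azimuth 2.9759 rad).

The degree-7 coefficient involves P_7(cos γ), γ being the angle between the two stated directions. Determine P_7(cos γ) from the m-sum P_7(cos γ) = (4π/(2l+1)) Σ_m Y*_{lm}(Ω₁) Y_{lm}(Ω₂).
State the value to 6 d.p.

Term-by-term m-sum for l=7 (normalisation 4π/15 = 0.837758):
  [-7]  conj(Y_{7,-7})(Ω₁) = 0.01478 + 0.00463j ; Y_{7,-7}(Ω₂) = -0.14711 - 0.33759j ; Δ = -0.00061 - 0.00567j
  [-6]  conj(Y_{7,-6})(Ω₁) = -0.07300 - 0.01945j ; Y_{7,-6}(Ω₂) = 0.22704 + 0.34909j ; Δ = -0.00978 - 0.02990j
  [-5]  conj(Y_{7,-5})(Ω₁) = 0.21516 + 0.04744j ; Y_{7,-5}(Ω₂) = -0.01755 - 0.01913j ; Δ = -0.00287 - 0.00495j
  [-4]  conj(Y_{7,-4})(Ω₁) = -0.40814 - 0.07157j ; Y_{7,-4}(Ω₂) = -0.26866 - 0.20971j ; Δ = 0.09464 + 0.10482j
  [-3]  conj(Y_{7,-3})(Ω₁) = 0.44817 + 0.05868j ; Y_{7,-3}(Ω₂) = 0.12983 + 0.07044j ; Δ = 0.05405 + 0.03919j
  [-2]  conj(Y_{7,-2})(Ω₁) = -0.11070 - 0.00963j ; Y_{7,-2}(Ω₂) = 0.26650 + 0.09170j ; Δ = -0.02862 - 0.01272j
  [-1]  conj(Y_{7,-1})(Ω₁) = -0.35577 - 0.01545j ; Y_{7,-1}(Ω₂) = -0.18592 - 0.03109j ; Δ = 0.06566 + 0.01393j
  [+0]  conj(Y_{7,0})(Ω₁) = 0.23315 + 0.00000j ; Y_{7,0}(Ω₂) = -0.26153 + 0.00000j ; Δ = -0.06098 + 0.00000j
  [+1]  conj(Y_{7,1})(Ω₁) = 0.35577 - 0.01545j ; Y_{7,1}(Ω₂) = 0.18592 - 0.03109j ; Δ = 0.06566 - 0.01393j
  [+2]  conj(Y_{7,2})(Ω₁) = -0.11070 + 0.00963j ; Y_{7,2}(Ω₂) = 0.26650 - 0.09170j ; Δ = -0.02862 + 0.01272j
  [+3]  conj(Y_{7,3})(Ω₁) = -0.44817 + 0.05868j ; Y_{7,3}(Ω₂) = -0.12983 + 0.07044j ; Δ = 0.05405 - 0.03919j
  [+4]  conj(Y_{7,4})(Ω₁) = -0.40814 + 0.07157j ; Y_{7,4}(Ω₂) = -0.26866 + 0.20971j ; Δ = 0.09464 - 0.10482j
  [+5]  conj(Y_{7,5})(Ω₁) = -0.21516 + 0.04744j ; Y_{7,5}(Ω₂) = 0.01755 - 0.01913j ; Δ = -0.00287 + 0.00495j
  [+6]  conj(Y_{7,6})(Ω₁) = -0.07300 + 0.01945j ; Y_{7,6}(Ω₂) = 0.22704 - 0.34909j ; Δ = -0.00978 + 0.02990j
  [+7]  conj(Y_{7,7})(Ω₁) = -0.01478 + 0.00463j ; Y_{7,7}(Ω₂) = 0.14711 - 0.33759j ; Δ = -0.00061 + 0.00567j
Total Σ_m = 0.28398 - 0.00000j. Multiply by 0.837758: 0.23791 - 0.00000j. P_7(cos γ) = 0.237907

0.237907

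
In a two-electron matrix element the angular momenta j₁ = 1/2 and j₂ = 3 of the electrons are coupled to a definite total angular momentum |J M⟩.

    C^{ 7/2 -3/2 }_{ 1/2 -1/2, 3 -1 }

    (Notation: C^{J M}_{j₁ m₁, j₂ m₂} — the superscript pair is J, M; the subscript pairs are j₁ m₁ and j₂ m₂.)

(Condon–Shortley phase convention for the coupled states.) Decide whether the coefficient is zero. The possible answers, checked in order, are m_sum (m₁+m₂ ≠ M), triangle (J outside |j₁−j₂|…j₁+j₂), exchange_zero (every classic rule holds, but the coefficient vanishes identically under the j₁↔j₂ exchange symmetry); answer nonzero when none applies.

nonzero

m-sum: m₁+m₂ = -1/2+(-1) = -3/2, M = -3/2  ✓
triangle: |j₁−j₂| = 5/2 ≤ J = 7/2 ≤ j₁+j₂ = 7/2  ✓
exchange: j₁≠j₂ or m₁≠m₂ — the exchange symmetry imposes no constraint here
value check: CG = +√(5/7) = +0.845154 ≠ 0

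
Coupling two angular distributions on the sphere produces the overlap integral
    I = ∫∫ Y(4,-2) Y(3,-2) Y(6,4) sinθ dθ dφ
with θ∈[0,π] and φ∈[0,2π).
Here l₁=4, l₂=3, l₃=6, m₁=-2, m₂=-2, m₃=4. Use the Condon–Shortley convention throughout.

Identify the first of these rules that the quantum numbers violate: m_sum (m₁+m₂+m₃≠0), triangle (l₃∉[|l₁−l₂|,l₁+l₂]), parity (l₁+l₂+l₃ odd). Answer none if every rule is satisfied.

parity

m₁+m₂+m₃ = -2 − 2 + 4 = 0  ✓
triangle: |4−3|=1 ≤ l₃=6 ≤ 4+3=7  ✓
parity: l₁+l₂+l₃ = 13 is odd  ✗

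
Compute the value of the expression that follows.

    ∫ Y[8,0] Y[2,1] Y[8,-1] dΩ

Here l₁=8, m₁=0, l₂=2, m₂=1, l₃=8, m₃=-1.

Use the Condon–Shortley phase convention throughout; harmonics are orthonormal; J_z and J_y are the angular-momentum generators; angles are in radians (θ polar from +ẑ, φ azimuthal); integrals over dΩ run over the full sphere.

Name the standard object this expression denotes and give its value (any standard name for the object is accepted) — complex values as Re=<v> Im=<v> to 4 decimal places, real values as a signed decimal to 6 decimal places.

Gaunt coefficient, -0.023001

This is a Gaunt coefficient — the integral of a triple product of spherical harmonics over the sphere.
m-sum 0 ✓  L=18 even ✓  6≤8≤10 ✓
Π(2lᵢ+1) = 17×5×17 = 1445
triangle coeff Δ(8,2,8) = 1/348840
Σ_t [0,2]: t=0:+1/116121600 t=1:−1/25401600 t=2:+1/116121600 = -1/45158400
(3j)²=24/1615 [(8 2 8; 0 0 0)], sign=-1
Σ_t [1,2]: t=1:−1/50803200 t=2:+1/58060800 = -1/406425600
(3j)²=1/3230 [(8 2 8; 0 1 -1)], sign=+1
⇒ 4πI² = 12/1805
I = (-1)√(12/1805/(4π)) = -0.02300102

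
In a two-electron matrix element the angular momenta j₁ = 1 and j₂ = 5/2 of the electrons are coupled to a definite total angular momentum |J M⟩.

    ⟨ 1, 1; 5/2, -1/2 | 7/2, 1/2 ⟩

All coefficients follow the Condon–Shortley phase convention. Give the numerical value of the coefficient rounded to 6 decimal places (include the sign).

√[8·0!2!5!/8! · 2!0!2!3!4!3!] = √(1152/7)
  +(−1)^0/∏(0,0,0,2,2,3)! = 1/24  (running 1/24)
⟨..|..⟩ = √(1152/7)·(1/24) = +0.534522

+0.534522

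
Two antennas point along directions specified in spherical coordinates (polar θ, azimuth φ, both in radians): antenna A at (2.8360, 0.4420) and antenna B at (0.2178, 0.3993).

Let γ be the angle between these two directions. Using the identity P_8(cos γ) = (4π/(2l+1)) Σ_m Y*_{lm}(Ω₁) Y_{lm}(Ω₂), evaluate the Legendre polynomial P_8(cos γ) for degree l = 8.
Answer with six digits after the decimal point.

Term-by-term m-sum for l=8 (normalisation 4π/17 = 0.739198):
  [-8]  conj(Y_{8,-8})(Ω₁) = (-0.000032, -0.000013) ; Y_{8,-8}(Ω₂) = (-0.000002, 0.000000) ; Δ = (0.000000, 0.000000)
  [-7]  conj(Y_{8,-7})(Ω₁) = (0.000438, -0.000021) ; Y_{8,-7}(Ω₂) = (-0.000042, -0.000015) ; Δ = (-0.000000, -0.000000)
  [-6]  conj(Y_{8,-6})(Ω₁) = (-0.003115, 0.001660) ; Y_{8,-6}(Ω₂) = (-0.000374, -0.000346) ; Δ = (0.000002, 0.000000)
  [-5]  conj(Y_{8,-5})(Ω₁) = (0.012136, -0.016327) ; Y_{8,-5}(Ω₂) = (-0.001745, -0.003849) ; Δ = (-0.000084, -0.000018)
  [-4]  conj(Y_{8,-4})(Ω₁) = (-0.016899, 0.084579) ; Y_{8,-4}(Ω₂) = (-0.000687, -0.026014) ; Δ = (0.002212, 0.000382)
  [-3]  conj(Y_{8,-3})(Ω₁) = (-0.063844, -0.255575) ; Y_{8,-3}(Ω₂) = (0.042811, -0.109435) ; Δ = (-0.030702, -0.003955)
  [-2]  conj(Y_{8,-2})(Ω₁) = (0.338887, 0.413295) ; Y_{8,-2}(Ω₂) = (0.256296, -0.263154) ; Δ = (0.195615, 0.016746)
  [-1]  conj(Y_{8,-1})(Ω₁) = (-0.500920, -0.237048) ; Y_{8,-1}(Ω₂) = (0.625999, -0.264152) ; Δ = (-0.376192, -0.016073)
  [+0]  conj(Y_{8,0})(Ω₁) = (-0.112947, -0.000000) ; Y_{8,0}(Ω₂) = (0.361432, 0.000000) ; Δ = (-0.040823, -0.000000)
  [+1]  conj(Y_{8,1})(Ω₁) = (0.500920, -0.237048) ; Y_{8,1}(Ω₂) = (-0.625999, -0.264152) ; Δ = (-0.376192, 0.016073)
  [+2]  conj(Y_{8,2})(Ω₁) = (0.338887, -0.413295) ; Y_{8,2}(Ω₂) = (0.256296, 0.263154) ; Δ = (0.195615, -0.016746)
  [+3]  conj(Y_{8,3})(Ω₁) = (0.063844, -0.255575) ; Y_{8,3}(Ω₂) = (-0.042811, -0.109435) ; Δ = (-0.030702, 0.003955)
  [+4]  conj(Y_{8,4})(Ω₁) = (-0.016899, -0.084579) ; Y_{8,4}(Ω₂) = (-0.000687, 0.026014) ; Δ = (0.002212, -0.000382)
  [+5]  conj(Y_{8,5})(Ω₁) = (-0.012136, -0.016327) ; Y_{8,5}(Ω₂) = (0.001745, -0.003849) ; Δ = (-0.000084, 0.000018)
  [+6]  conj(Y_{8,6})(Ω₁) = (-0.003115, -0.001660) ; Y_{8,6}(Ω₂) = (-0.000374, 0.000346) ; Δ = (0.000002, -0.000000)
  [+7]  conj(Y_{8,7})(Ω₁) = (-0.000438, -0.000021) ; Y_{8,7}(Ω₂) = (0.000042, -0.000015) ; Δ = (-0.000000, 0.000000)
  [+8]  conj(Y_{8,8})(Ω₁) = (-0.000032, 0.000013) ; Y_{8,8}(Ω₂) = (-0.000002, -0.000000) ; Δ = (0.000000, -0.000000)
Accumulated sum (-0.459121, 0.000000); after 4π/(2l+1) scaling, (-0.339381, 0.000000) ⇒ P_8 = -0.339381

-0.339381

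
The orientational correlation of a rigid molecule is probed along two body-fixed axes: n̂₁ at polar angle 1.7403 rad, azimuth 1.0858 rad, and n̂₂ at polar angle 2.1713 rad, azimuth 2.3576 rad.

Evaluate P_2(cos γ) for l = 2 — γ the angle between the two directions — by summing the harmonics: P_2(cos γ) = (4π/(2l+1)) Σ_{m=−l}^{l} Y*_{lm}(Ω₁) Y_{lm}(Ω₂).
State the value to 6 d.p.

Term-by-term m-sum for l=2 (normalisation 4π/5 = 2.513274):
  term(m=-2) = -0.081553-0.055554i   from Y*(Ω₁)=-0.212149+0.309563i, Y(Ω₂)=+0.000739+0.262939i
  term(m=-1) = +0.013628-0.044212i   from Y*(Ω₁)=-0.059887-0.113642i, Y(Ω₂)=+0.255032+0.254316i
  term(m=+0) = +0.003833+0.000000i   from Y*(Ω₁)=-0.288466-0.000000i, Y(Ω₂)=-0.013287+0.000000i
  term(m=+1) = +0.013628+0.044212i   from Y*(Ω₁)=+0.059887-0.113642i, Y(Ω₂)=-0.255032+0.254316i
  term(m=+2) = -0.081553+0.055554i   from Y*(Ω₁)=-0.212149-0.309563i, Y(Ω₂)=+0.000739-0.262939i
Σ over m = -0.132018+0.000000i; ×(4π/5) → -0.331797+0.000000i. Real part: -0.331797

-0.331797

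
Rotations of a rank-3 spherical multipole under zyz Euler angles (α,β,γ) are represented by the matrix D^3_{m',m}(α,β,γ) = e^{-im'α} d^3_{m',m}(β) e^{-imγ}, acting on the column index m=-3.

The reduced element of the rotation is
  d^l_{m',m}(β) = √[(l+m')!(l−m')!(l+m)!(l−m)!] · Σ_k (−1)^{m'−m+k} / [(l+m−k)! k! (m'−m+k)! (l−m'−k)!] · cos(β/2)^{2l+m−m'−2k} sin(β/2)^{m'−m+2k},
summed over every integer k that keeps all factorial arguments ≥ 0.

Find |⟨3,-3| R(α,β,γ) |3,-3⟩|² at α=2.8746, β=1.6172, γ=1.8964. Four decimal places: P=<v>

D^3_{-3,-3}(2.8746,1.6172,1.8964) = e^{-i·-3·2.8746}·d^3_{-3,-3}(1.6172)·e^{-i·-3·1.8964}. Compute d first:
Half-angle: c=0.690512, s=0.723321. N=√(1·720·1·720)=720.000000
Admissible k: 0..0 (factorial args all ≥0)
  k=0: (−1)^0·720.0000/(720)·0.6905^6·0.7233^0 = +0.108399
d^3_{-3,-3}(1.6172) = +0.108399
|D^3_{-3,-3}|² = |d^3_{-3,-3}(β)|² = (+0.108399)² = 0.011750 (the z-rotation phases have unit modulus)

P=0.0118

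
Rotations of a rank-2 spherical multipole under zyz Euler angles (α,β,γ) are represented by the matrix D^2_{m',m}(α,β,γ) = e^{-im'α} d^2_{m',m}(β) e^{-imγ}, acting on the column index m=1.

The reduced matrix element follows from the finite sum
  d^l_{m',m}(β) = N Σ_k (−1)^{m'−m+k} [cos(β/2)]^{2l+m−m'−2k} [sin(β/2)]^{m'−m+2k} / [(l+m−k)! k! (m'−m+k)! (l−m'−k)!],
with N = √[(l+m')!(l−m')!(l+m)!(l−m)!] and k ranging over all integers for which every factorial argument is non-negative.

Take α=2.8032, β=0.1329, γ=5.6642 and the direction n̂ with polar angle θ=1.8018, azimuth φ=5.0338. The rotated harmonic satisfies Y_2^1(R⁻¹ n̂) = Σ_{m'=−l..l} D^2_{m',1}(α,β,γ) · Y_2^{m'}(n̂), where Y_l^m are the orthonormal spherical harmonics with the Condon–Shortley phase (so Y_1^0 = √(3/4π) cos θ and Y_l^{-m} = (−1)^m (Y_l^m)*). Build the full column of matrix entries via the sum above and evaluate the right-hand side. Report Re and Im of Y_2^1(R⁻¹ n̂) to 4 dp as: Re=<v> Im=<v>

Re=-0.2135 Im=0.0711

Need the full column D^2_{m',1} for m'=−2..2 at α=2.8032, β=0.1329, γ=5.6642.
cos(β/2)=0.997793, sin(β/2)=0.066401
d^2_{-2,1}: single k=3 term ⇒ +0.000584;  D = +0.000583-0.000034i
d^2_{-1,1}: k∈[2..3] ⇒ +0.013169 -0.000019 = +0.013150;  D = -0.012635-0.003641i
d^2_{0,1}: k∈[1..2] ⇒ +0.161574 -0.000716 = +0.160859;  D = +0.131014+0.093332i
d^2_{1,1}: k∈[0..1] ⇒ +0.991201 -0.013169 = +0.978032;  D = -0.563020-0.799722i
d^2_{2,1}: single k=0 term ⇒ -0.131925;  D = -0.035827-0.126967i
Y_2^{m'}(θ=1.8018,φ=5.0338) and Σ D·Y over m':
  (+0.0006-0.0000i)·(-0.2930+0.2194i)  (-0.0126-0.0036i)·(-0.0544-0.1634i)  (+0.1310+0.0933i)·(-0.2658+0.0000i)  (-0.5630-0.7997i)·(+0.0544-0.1634i)  (-0.0358-0.1270i)·(-0.2930-0.2194i)
Y_2^1(R⁻¹ n̂) = -0.213525+0.071129i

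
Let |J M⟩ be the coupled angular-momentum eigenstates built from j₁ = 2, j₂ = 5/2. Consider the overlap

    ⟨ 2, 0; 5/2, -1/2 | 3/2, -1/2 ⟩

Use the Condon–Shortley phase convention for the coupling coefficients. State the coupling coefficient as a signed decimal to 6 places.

√[4·3!1!2!/7! · 2!2!2!3!1!2!] = √(32/35)
  +(−1)^1/∏(1,2,1,1,0,1)! = -1/2  (running -1/2)
  +(−1)^2/∏(2,1,0,0,1,2)! = 1/4  (running -1/4)
⟨..|..⟩ = √(32/35)·(-1/4) = -0.239046

-0.239046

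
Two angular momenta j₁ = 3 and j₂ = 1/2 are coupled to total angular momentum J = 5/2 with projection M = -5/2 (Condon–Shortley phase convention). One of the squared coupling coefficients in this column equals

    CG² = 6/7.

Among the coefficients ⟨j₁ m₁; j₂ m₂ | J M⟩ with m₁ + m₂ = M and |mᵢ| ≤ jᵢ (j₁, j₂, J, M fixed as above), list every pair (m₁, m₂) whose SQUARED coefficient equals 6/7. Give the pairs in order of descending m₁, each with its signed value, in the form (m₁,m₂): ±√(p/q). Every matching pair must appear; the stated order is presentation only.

(-3,1/2): −√(6/7)

Admissible pairs with m₁+m₂ = M = -5/2: (-3,1/2), (-2,-1/2)
  (m₁,m₂)=(-2,-1/2): CG² = 1/7, CG = +√(1/7)
  (m₁,m₂)=(-3,1/2): CG² = 6/7, CG = −√(6/7)   ← matches the target
Pairs with CG² = 6/7: (-3,1/2): −√(6/7)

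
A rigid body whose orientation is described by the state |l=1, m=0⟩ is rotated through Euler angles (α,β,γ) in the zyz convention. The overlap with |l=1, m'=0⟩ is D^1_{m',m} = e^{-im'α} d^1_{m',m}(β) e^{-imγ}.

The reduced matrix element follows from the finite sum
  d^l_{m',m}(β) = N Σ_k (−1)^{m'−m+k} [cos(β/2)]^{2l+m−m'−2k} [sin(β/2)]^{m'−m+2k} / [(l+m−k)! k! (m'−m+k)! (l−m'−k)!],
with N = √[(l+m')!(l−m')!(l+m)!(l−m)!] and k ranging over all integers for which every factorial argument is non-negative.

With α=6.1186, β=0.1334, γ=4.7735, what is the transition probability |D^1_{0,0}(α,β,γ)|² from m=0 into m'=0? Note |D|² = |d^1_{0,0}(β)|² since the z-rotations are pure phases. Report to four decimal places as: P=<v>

P=0.9823

First d^1_{0,0}(β=0.1334), then the phase factors e^{-i(0)α} and e^{-i(0)γ}:
With c≡cos(β/2)=0.997776 and s≡sin(β/2)=0.066651, N=[1·1·1·1]^{1/2}=1.000000
k∈{0,1} keeps every argument non-negative
  k=0: (−1)^0·1.0000/(1)·0.9978^2·0.0667^0 = +0.995558
  k=1: (−1)^1·1.0000/(1)·0.9978^0·0.0667^2 = -0.004442
d^1_{0,0}(0.1334) = +0.995558 -0.004442 = +0.991115
|D^1_{0,0}|² = |d^1_{0,0}(β)|² = (+0.991115)² = 0.982310 (the z-rotation phases have unit modulus)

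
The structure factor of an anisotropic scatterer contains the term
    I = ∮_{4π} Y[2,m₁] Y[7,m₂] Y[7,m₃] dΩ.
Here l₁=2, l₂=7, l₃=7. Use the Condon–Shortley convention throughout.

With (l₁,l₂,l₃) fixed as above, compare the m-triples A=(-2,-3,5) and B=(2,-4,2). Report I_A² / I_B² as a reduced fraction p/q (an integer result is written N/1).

Same 2,7,7: normalisation and zero-m 3j drop out of the ratio.
A: Δ: 2! 2! 12! / 17! → 1/185640; sum: t=2:+1/29030400 = 1/29030400; 3j²(2 7 7; -2 -3 5) = Δ·Π!·Σ² = 99/7735  (sign +1)
B: Δ: 2! 2! 12! / 17! → 1/185640; sum: t=0:+1/8709120 = 1/8709120; 3j²(2 7 7; 2 -4 2) = Δ·Π!·Σ² = 55/3094  (sign -1)
I_A²/I_B² = (99/7735)/(55/3094) = 18/25

18/25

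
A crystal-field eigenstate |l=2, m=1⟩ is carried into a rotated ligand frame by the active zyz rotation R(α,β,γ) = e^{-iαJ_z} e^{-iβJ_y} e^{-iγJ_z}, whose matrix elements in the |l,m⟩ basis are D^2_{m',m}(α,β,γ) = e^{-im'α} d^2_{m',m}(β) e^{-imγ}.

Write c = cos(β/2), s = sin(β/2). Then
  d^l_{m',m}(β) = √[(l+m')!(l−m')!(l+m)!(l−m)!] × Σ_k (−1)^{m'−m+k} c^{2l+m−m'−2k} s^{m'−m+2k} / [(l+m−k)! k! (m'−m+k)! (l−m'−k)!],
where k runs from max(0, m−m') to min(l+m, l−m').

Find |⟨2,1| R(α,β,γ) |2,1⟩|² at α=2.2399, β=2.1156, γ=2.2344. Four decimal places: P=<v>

P=0.2406

Split into d^2_{1,1}(β=2.1156) × two z-phases.
With c≡cos(β/2)=0.490790 and s≡sin(β/2)=0.871278, N=[6·1·6·1]^{1/2}=6.000000
Admissible k: 0..1 (factorial args all ≥0)
  k=0: (−1)^0·6.0000/(6)·0.4908^4·0.8713^0 = +0.058021
  k=1: (−1)^1·6.0000/(2)·0.4908^2·0.8713^2 = -0.548563
d^2_{1,1}(2.1156) = +0.058021 -0.548563 = -0.490542
|D^2_{1,1}|² = |d^2_{1,1}(β)|² = (-0.490542)² = 0.240631 (the z-rotation phases have unit modulus)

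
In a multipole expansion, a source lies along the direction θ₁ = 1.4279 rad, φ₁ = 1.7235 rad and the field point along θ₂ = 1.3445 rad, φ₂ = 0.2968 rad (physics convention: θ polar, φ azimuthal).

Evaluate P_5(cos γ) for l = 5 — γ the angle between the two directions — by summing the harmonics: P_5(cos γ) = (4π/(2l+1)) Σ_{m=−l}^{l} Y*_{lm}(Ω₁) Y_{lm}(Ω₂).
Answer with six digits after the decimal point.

Summing Y*_{l m}(θ₁,φ₁)·Y_{l m}(θ₂,φ₂) over m ∈ [−5, 5]; prefactor 4π/(2·5+1) = 1.142397:
  term(m=-5) = (0.118668, 0.135169)   from Y*(Ω₁)=(-0.304907, 0.318550), Y(Ω₂)=(0.035360, -0.406370)
  term(m=-4) = (0.049957, -0.032473)   from Y*(Ω₁)=(0.164349, 0.115066), Y(Ω₂)=(0.111151, -0.275405)
  term(m=-3) = (-0.020118, -0.043602)   from Y*(Ω₁)=(-0.121284, 0.245963), Y(Ω₂)=(-0.110155, 0.136108)
  term(m=-2) = (-0.065274, 0.019350)   from Y*(Ω₁)=(0.211795, 0.066773), Y(Ω₂)=(-0.254130, 0.171483)
  term(m=-1) = (0.003588, 0.024726)   from Y*(Ω₁)=(-0.034947, 0.227071), Y(Ω₂)=(0.103997, -0.031806)
  term(m=+0) = (0.069190, 0.000000)   from Y*(Ω₁)=(0.226612, -0.000000), Y(Ω₂)=(0.305323, 0.000000)
  term(m=+1) = (0.003588, -0.024726)   from Y*(Ω₁)=(0.034947, 0.227071), Y(Ω₂)=(-0.103997, -0.031806)
  term(m=+2) = (-0.065274, -0.019350)   from Y*(Ω₁)=(0.211795, -0.066773), Y(Ω₂)=(-0.254130, -0.171483)
  term(m=+3) = (-0.020118, 0.043602)   from Y*(Ω₁)=(0.121284, 0.245963), Y(Ω₂)=(0.110155, 0.136108)
  term(m=+4) = (0.049957, 0.032473)   from Y*(Ω₁)=(0.164349, -0.115066), Y(Ω₂)=(0.111151, 0.275405)
  term(m=+5) = (0.118668, -0.135169)   from Y*(Ω₁)=(0.304907, 0.318550), Y(Ω₂)=(-0.035360, -0.406370)
Accumulated sum (0.242832, 0.000000); after 4π/(2l+1) scaling, (0.277411, 0.000000) ⇒ P_5 = 0.277411

0.277411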